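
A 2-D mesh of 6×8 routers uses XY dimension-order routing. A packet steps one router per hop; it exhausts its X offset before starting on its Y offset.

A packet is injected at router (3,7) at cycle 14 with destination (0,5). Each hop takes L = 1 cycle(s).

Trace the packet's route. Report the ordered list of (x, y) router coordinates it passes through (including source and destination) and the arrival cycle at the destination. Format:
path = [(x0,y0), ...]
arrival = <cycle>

src (3,7)  cyc=14
W→(2,7)  cyc=15
W→(1,7)  cyc=16
W→(0,7)  cyc=17
S→(0,6)  cyc=18
S→(0,5)  cyc=19

path = [(3,7), (2,7), (1,7), (0,7), (0,6), (0,5)]
arrival = 19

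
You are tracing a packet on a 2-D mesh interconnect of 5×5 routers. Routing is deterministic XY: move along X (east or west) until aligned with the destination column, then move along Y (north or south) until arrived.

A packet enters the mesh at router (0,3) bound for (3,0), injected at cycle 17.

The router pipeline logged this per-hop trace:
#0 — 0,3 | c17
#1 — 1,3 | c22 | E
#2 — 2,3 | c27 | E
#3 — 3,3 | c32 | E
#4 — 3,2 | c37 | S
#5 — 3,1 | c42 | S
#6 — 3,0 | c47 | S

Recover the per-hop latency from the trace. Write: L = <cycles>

Between hops 0 and 1 the cycle counter advances 22 − 17 = 5.
Per-hop latency L = Δcyc = 5.

L = 5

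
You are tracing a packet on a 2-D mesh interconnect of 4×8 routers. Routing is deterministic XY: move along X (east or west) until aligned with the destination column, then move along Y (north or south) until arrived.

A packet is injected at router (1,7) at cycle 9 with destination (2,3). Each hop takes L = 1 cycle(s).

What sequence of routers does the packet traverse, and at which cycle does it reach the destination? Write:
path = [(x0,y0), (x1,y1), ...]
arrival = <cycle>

path = [(1,7), (2,7), (2,6), (2,5), (2,4), (2,3)]
arrival = 14

hop 0: (1,7) @ cyc 9
hop 1: (2,7) @ cyc 10  [E]
hop 2: (2,6) @ cyc 11  [S]
hop 3: (2,5) @ cyc 12  [S]
hop 4: (2,4) @ cyc 13  [S]
hop 5: (2,3) @ cyc 14  [S]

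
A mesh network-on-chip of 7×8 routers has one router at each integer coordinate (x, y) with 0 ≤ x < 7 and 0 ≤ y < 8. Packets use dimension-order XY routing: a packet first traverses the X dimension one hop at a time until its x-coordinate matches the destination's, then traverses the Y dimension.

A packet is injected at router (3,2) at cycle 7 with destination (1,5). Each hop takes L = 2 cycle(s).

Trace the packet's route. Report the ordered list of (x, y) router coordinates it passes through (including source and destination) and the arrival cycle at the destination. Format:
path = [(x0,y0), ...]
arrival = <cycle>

path = [(3,2), (2,2), (1,2), (1,3), (1,4), (1,5)]
arrival = 17

#0 — 3,2 | c7
#1 — 2,2 | c9 | W
#2 — 1,2 | c11 | W
#3 — 1,3 | c13 | N
#4 — 1,4 | c15 | N
#5 — 1,5 | c17 | N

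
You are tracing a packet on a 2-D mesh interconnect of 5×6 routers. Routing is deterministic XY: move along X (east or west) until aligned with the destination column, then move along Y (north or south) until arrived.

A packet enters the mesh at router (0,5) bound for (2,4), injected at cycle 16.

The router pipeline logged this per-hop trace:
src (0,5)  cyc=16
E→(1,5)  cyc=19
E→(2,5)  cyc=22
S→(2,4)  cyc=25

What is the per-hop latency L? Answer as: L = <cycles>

Δcyc across hop 0→1: 19 − 16 = 3.
Per-hop latency L = Δcyc = 3.

L = 3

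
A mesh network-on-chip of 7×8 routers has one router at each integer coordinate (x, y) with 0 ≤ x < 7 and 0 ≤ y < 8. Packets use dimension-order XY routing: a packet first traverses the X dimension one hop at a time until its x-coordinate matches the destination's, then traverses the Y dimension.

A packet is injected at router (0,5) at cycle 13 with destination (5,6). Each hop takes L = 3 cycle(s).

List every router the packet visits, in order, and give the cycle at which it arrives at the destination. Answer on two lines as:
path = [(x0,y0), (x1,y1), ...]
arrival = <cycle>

t=13: at (0,5)
t=16: at (1,5) after E
t=19: at (2,5) after E
t=22: at (3,5) after E
t=25: at (4,5) after E
t=28: at (5,5) after E
t=31: at (5,6) after N

path = [(0,5), (1,5), (2,5), (3,5), (4,5), (5,5), (5,6)]
arrival = 31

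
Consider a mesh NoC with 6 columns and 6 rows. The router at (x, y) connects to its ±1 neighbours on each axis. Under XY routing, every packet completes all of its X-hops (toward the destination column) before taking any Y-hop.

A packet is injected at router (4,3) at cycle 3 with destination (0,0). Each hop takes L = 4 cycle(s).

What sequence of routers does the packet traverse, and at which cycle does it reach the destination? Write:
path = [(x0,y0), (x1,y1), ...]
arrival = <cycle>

path = [(4,3), (3,3), (2,3), (1,3), (0,3), (0,2), (0,1), (0,0)]
arrival = 31

hop 0: (4,3) @ cyc 3
hop 1: (3,3) @ cyc 7  [W]
hop 2: (2,3) @ cyc 11  [W]
hop 3: (1,3) @ cyc 15  [W]
hop 4: (0,3) @ cyc 19  [W]
hop 5: (0,2) @ cyc 23  [S]
hop 6: (0,1) @ cyc 27  [S]
hop 7: (0,0) @ cyc 31  [S]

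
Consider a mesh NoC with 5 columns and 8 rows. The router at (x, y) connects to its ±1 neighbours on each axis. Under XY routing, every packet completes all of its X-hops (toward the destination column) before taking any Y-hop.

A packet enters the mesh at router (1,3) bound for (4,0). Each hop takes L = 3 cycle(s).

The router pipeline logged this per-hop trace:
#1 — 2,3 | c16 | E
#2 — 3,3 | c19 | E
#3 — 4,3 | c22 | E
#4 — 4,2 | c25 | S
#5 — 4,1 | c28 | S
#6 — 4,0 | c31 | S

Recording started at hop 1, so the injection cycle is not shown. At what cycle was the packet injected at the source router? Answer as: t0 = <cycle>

t0 = 13

The first recorded entry is hop 1 at cycle 16.
Subtract one hop: t0 = 16 − 3 = 13.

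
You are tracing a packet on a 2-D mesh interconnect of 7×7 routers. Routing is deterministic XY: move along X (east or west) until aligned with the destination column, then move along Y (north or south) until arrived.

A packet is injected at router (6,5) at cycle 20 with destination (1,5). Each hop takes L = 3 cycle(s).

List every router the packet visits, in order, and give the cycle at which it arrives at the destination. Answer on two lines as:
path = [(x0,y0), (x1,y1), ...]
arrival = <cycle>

path = [(6,5), (5,5), (4,5), (3,5), (2,5), (1,5)]
arrival = 35

hop 0: (6,5) @ cyc 20
hop 1: (5,5) @ cyc 23  [W]
hop 2: (4,5) @ cyc 26  [W]
hop 3: (3,5) @ cyc 29  [W]
hop 4: (2,5) @ cyc 32  [W]
hop 5: (1,5) @ cyc 35  [W]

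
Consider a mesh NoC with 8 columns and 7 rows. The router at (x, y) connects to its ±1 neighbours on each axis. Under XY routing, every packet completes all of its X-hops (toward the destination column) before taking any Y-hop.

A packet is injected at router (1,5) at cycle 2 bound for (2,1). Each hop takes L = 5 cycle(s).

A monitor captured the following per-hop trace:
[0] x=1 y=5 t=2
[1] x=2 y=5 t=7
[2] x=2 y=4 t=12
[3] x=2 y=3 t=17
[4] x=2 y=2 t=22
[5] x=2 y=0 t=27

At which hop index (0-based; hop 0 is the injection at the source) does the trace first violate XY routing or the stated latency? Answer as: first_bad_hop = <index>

first_bad_hop = 5

hop 1: step (+1,+0), +5 cyc — ok
hop 2: step (+0,-1), +5 cyc — ok
hop 3: step (+0,-1), +5 cyc — ok
hop 4: step (+0,-1), +5 cyc — ok
hop 5: step (+0,-2), +5 cyc — BAD: non-unit step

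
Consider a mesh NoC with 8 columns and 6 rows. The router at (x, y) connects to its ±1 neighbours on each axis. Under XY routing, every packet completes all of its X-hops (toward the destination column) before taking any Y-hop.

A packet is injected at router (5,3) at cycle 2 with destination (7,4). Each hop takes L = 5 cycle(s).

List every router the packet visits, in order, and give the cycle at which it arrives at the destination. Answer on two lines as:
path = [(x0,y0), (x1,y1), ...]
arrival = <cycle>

  0. router=(5,3) cycle=2 (inject)
  1. router=(6,3) cycle=7 dir=E
  2. router=(7,3) cycle=12 dir=E
  3. router=(7,4) cycle=17 dir=N

path = [(5,3), (6,3), (7,3), (7,4)]
arrival = 17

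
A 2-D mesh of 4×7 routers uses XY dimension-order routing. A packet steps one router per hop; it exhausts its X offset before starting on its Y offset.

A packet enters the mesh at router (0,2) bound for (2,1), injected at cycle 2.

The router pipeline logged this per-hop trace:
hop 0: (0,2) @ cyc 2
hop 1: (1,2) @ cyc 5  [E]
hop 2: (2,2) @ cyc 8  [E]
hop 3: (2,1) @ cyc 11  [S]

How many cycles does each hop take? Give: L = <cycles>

Δcyc across hop 0→1: 5 − 2 = 3.
One hop costs L cycles, so L = 3.

L = 3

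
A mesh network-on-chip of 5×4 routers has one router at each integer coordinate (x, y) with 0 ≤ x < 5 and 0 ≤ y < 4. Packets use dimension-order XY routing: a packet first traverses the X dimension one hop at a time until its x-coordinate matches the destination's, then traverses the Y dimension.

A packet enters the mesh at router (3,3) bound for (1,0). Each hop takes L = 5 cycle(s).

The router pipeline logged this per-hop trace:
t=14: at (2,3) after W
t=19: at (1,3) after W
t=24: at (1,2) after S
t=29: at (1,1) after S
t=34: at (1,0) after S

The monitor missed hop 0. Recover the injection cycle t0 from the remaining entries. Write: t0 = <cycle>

The first recorded entry is hop 1 at cycle 14.
Therefore t0 = 14 − L = 9.

t0 = 9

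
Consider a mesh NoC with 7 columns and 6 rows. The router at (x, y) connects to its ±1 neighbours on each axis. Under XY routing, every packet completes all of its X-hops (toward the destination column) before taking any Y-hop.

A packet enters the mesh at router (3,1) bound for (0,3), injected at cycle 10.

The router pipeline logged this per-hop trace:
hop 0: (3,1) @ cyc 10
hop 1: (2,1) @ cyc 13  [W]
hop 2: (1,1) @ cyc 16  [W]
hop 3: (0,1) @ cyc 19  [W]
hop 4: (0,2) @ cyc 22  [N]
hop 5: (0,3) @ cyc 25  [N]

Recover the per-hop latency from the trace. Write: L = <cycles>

L = 3

Δcyc across hop 0→1: 13 − 10 = 3.
Each hop adds L, hence L = 3.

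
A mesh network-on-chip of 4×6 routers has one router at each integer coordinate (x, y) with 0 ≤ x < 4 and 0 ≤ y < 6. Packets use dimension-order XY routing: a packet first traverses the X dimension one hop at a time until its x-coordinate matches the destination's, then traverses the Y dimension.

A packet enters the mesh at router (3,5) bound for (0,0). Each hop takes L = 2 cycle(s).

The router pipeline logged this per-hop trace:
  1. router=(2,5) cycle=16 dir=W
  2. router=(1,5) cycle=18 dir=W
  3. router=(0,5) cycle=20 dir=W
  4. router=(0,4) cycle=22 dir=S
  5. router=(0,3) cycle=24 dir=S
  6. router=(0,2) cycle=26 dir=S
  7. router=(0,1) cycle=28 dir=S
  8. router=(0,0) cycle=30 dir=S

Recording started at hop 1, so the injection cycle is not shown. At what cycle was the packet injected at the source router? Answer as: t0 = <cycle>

t0 = 14

At hop 1 the cycle is 16; in general cyc_k = t0 + kL.
So t0 = 16 − 1·2 = 14.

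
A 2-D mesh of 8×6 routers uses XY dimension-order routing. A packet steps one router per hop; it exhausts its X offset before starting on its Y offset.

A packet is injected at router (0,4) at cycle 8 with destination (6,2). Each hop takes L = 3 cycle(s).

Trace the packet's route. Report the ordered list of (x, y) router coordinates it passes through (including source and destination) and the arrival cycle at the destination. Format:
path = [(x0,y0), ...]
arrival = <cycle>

path = [(0,4), (1,4), (2,4), (3,4), (4,4), (5,4), (6,4), (6,3), (6,2)]
arrival = 32

t=8: at (0,4)
t=11: at (1,4) after E
t=14: at (2,4) after E
t=17: at (3,4) after E
t=20: at (4,4) after E
t=23: at (5,4) after E
t=26: at (6,4) after E
t=29: at (6,3) after S
t=32: at (6,2) after S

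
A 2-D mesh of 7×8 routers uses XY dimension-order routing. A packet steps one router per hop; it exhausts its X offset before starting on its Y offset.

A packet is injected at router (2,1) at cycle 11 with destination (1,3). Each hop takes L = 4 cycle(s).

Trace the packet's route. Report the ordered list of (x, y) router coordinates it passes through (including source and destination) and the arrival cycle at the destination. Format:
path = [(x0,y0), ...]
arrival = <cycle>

path = [(2,1), (1,1), (1,2), (1,3)]
arrival = 23

[0] x=2 y=1 t=11
[1] x=1 y=1 t=15 →W
[2] x=1 y=2 t=19 →N
[3] x=1 y=3 t=23 →N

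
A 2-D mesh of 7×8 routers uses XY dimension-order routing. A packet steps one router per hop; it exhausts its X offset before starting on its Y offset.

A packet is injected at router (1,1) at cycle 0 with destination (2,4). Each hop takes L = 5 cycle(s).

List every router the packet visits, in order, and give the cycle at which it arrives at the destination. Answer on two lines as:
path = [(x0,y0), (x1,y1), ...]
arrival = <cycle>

  0. router=(1,1) cycle=0 (inject)
  1. router=(2,1) cycle=5 dir=E
  2. router=(2,2) cycle=10 dir=N
  3. router=(2,3) cycle=15 dir=N
  4. router=(2,4) cycle=20 dir=N

path = [(1,1), (2,1), (2,2), (2,3), (2,4)]
arrival = 20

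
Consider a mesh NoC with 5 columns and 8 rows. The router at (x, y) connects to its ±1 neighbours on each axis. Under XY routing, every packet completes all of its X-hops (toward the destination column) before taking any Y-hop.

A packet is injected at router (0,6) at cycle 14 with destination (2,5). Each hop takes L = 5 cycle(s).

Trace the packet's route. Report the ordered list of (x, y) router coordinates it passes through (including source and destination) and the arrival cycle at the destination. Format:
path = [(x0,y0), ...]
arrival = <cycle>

hop 0: (0,6) @ cyc 14
hop 1: (1,6) @ cyc 19  [E]
hop 2: (2,6) @ cyc 24  [E]
hop 3: (2,5) @ cyc 29  [S]

path = [(0,6), (1,6), (2,6), (2,5)]
arrival = 29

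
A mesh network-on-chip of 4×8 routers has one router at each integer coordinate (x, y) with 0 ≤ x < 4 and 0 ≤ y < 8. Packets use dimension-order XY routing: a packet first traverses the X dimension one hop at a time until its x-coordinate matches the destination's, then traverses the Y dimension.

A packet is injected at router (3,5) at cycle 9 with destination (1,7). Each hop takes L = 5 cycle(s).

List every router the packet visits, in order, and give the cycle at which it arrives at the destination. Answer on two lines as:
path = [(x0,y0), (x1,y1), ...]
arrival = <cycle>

path = [(3,5), (2,5), (1,5), (1,6), (1,7)]
arrival = 29

hop 0: (3,5) @ cyc 9
hop 1: (2,5) @ cyc 14  [W]
hop 2: (1,5) @ cyc 19  [W]
hop 3: (1,6) @ cyc 24  [N]
hop 4: (1,7) @ cyc 29  [N]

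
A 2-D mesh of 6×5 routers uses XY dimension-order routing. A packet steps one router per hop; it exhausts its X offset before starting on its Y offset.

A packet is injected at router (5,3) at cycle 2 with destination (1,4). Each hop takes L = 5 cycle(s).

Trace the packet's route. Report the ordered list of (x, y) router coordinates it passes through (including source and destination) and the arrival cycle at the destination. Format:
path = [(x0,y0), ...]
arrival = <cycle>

[0] x=5 y=3 t=2
[1] x=4 y=3 t=7 →W
[2] x=3 y=3 t=12 →W
[3] x=2 y=3 t=17 →W
[4] x=1 y=3 t=22 →W
[5] x=1 y=4 t=27 →N

path = [(5,3), (4,3), (3,3), (2,3), (1,3), (1,4)]
arrival = 27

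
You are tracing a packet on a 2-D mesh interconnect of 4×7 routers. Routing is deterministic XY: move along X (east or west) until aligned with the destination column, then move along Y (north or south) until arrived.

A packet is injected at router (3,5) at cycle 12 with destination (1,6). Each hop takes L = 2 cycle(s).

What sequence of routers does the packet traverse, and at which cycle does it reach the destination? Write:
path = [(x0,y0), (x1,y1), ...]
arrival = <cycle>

path = [(3,5), (2,5), (1,5), (1,6)]
arrival = 18

#0 — 3,5 | c12
#1 — 2,5 | c14 | W
#2 — 1,5 | c16 | W
#3 — 1,6 | c18 | N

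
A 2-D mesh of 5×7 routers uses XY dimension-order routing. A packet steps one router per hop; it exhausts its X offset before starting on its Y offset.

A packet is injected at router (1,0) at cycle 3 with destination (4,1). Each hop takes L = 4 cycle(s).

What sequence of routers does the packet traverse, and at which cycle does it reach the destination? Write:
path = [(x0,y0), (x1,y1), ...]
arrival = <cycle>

[0] x=1 y=0 t=3
[1] x=2 y=0 t=7 →E
[2] x=3 y=0 t=11 →E
[3] x=4 y=0 t=15 →E
[4] x=4 y=1 t=19 →N

path = [(1,0), (2,0), (3,0), (4,0), (4,1)]
arrival = 19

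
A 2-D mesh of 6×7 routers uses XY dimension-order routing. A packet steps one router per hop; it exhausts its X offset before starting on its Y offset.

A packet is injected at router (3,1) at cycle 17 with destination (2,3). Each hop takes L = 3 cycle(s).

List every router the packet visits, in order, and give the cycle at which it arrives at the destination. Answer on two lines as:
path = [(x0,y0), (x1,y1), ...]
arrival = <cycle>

path = [(3,1), (2,1), (2,2), (2,3)]
arrival = 26

[0] x=3 y=1 t=17
[1] x=2 y=1 t=20 →W
[2] x=2 y=2 t=23 →N
[3] x=2 y=3 t=26 →N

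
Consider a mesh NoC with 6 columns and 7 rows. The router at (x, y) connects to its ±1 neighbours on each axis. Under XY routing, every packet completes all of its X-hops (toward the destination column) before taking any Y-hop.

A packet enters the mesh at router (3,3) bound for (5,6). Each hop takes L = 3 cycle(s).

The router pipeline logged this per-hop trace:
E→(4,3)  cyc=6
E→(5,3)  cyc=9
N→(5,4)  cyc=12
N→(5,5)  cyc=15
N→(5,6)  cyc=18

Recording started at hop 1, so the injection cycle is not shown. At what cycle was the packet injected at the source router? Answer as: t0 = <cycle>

t0 = 3

At hop 1 the cycle is 6; in general cyc_k = t0 + kL.
So t0 = 6 − 1·3 = 3.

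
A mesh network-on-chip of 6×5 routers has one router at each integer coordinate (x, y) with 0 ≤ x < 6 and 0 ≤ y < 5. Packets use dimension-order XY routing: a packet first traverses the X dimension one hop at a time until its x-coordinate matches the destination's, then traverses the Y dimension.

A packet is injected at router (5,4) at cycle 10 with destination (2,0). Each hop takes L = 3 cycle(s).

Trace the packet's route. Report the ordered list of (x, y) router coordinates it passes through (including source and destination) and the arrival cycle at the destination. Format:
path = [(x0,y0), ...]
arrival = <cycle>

path = [(5,4), (4,4), (3,4), (2,4), (2,3), (2,2), (2,1), (2,0)]
arrival = 31

src (5,4)  cyc=10
W→(4,4)  cyc=13
W→(3,4)  cyc=16
W→(2,4)  cyc=19
S→(2,3)  cyc=22
S→(2,2)  cyc=25
S→(2,1)  cyc=28
S→(2,0)  cyc=31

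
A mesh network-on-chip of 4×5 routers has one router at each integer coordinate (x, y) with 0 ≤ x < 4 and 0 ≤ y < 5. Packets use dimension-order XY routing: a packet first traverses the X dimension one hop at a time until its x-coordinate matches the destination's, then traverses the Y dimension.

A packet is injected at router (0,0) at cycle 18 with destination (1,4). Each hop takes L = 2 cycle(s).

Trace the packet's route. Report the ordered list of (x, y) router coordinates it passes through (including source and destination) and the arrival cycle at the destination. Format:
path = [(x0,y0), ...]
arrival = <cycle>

src (0,0)  cyc=18
E→(1,0)  cyc=20
N→(1,1)  cyc=22
N→(1,2)  cyc=24
N→(1,3)  cyc=26
N→(1,4)  cyc=28

path = [(0,0), (1,0), (1,1), (1,2), (1,3), (1,4)]
arrival = 28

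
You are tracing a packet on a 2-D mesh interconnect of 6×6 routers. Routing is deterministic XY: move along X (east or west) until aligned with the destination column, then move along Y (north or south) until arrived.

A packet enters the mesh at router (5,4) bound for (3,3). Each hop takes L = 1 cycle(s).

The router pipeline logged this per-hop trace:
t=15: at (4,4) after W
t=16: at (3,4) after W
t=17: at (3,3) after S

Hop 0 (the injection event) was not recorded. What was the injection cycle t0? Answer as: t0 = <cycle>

Hop 1 reached at cycle 15; hop k is at t0 + k·L.
So t0 = 15 − 1·1 = 14.

t0 = 14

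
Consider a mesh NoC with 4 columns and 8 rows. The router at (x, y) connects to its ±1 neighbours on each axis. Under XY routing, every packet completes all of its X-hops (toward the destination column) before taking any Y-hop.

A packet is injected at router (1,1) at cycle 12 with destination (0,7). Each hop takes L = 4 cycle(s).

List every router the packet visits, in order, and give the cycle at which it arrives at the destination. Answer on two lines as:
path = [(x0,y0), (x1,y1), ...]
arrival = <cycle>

src (1,1)  cyc=12
W→(0,1)  cyc=16
N→(0,2)  cyc=20
N→(0,3)  cyc=24
N→(0,4)  cyc=28
N→(0,5)  cyc=32
N→(0,6)  cyc=36
N→(0,7)  cyc=40

path = [(1,1), (0,1), (0,2), (0,3), (0,4), (0,5), (0,6), (0,7)]
arrival = 40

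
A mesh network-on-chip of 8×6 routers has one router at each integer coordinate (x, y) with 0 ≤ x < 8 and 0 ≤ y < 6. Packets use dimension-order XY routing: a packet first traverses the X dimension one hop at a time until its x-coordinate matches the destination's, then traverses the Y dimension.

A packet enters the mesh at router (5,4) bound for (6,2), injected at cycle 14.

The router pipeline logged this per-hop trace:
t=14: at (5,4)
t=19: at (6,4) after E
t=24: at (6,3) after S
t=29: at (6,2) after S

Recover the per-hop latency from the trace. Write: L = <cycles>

From hop 0 (14) to hop 1 (19): +5 cycles.
Each hop adds L, hence L = 5.

L = 5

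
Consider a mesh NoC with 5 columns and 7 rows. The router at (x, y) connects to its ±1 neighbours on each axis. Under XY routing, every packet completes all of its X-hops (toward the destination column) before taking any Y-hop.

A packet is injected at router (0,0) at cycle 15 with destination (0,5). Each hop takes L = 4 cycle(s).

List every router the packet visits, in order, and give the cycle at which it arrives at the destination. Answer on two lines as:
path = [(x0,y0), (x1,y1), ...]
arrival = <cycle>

t=15: at (0,0)
t=19: at (0,1) after N
t=23: at (0,2) after N
t=27: at (0,3) after N
t=31: at (0,4) after N
t=35: at (0,5) after N

path = [(0,0), (0,1), (0,2), (0,3), (0,4), (0,5)]
arrival = 35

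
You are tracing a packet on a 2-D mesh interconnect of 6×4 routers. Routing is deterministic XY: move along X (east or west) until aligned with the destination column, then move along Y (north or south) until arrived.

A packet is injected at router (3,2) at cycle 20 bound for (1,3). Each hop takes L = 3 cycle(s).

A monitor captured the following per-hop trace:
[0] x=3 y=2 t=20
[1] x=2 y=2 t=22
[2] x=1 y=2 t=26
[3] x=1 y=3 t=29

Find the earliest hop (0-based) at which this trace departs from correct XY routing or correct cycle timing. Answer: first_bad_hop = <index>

hop 1: step (-1,+0), +2 cyc — BAD: Δcyc=2≠L

first_bad_hop = 1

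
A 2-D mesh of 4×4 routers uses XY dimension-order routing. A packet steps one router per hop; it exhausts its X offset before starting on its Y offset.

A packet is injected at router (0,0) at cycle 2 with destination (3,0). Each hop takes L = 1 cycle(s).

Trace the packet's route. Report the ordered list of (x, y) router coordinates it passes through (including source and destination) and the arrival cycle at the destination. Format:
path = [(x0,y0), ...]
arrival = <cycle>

t=2: at (0,0)
t=3: at (1,0) after E
t=4: at (2,0) after E
t=5: at (3,0) after E

path = [(0,0), (1,0), (2,0), (3,0)]
arrival = 5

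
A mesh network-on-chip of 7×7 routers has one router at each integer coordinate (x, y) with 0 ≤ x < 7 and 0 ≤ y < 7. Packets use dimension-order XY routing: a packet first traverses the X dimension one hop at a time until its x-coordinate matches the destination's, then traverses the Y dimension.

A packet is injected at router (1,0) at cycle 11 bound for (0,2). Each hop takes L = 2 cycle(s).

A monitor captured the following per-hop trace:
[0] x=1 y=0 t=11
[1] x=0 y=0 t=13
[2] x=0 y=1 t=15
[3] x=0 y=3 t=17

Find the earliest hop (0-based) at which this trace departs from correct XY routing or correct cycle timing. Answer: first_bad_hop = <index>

first_bad_hop = 3

check 1→ d=(-1,0) cyc+2: ok
check 2→ d=(0,1) cyc+2: ok
check 3→ d=(0,2) cyc+2: BAD: non-unit step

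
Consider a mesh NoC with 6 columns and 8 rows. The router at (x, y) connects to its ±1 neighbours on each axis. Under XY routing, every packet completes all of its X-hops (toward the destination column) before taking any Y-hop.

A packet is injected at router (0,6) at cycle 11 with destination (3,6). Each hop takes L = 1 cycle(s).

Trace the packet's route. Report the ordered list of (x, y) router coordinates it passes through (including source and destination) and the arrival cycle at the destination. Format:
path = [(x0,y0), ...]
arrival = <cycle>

path = [(0,6), (1,6), (2,6), (3,6)]
arrival = 14

src (0,6)  cyc=11
E→(1,6)  cyc=12
E→(2,6)  cyc=13
E→(3,6)  cyc=14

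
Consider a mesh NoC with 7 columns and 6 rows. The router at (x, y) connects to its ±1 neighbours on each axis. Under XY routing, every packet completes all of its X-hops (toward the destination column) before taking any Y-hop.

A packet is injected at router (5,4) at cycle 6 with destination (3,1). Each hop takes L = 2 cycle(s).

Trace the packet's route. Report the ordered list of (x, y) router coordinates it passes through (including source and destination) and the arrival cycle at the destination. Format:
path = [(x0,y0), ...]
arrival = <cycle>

path = [(5,4), (4,4), (3,4), (3,3), (3,2), (3,1)]
arrival = 16

t=6: at (5,4)
t=8: at (4,4) after W
t=10: at (3,4) after W
t=12: at (3,3) after S
t=14: at (3,2) after S
t=16: at (3,1) after S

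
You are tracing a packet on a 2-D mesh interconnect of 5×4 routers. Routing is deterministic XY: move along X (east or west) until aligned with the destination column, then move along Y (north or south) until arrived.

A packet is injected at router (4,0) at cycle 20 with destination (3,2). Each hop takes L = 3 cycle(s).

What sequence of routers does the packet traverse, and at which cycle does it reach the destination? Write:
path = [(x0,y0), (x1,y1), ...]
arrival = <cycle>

t=20: at (4,0)
t=23: at (3,0) after W
t=26: at (3,1) after N
t=29: at (3,2) after N

path = [(4,0), (3,0), (3,1), (3,2)]
arrival = 29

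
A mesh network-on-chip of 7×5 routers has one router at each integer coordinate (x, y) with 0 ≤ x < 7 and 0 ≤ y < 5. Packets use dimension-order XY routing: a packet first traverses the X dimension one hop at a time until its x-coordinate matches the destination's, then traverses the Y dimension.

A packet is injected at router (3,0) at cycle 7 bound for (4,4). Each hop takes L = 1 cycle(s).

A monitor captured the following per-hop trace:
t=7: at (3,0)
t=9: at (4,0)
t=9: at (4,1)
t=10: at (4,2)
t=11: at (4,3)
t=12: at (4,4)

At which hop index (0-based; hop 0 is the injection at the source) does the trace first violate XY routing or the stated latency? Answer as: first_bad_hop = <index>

first_bad_hop = 1

[1] (+1,+0) / 2c ⇒ BAD: Δcyc=2≠L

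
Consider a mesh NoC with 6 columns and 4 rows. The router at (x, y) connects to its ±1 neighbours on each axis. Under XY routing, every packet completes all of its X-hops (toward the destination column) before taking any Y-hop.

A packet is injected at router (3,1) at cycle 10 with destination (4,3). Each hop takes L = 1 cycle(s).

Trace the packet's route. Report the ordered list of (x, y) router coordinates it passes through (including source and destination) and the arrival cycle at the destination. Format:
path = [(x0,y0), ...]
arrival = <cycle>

#0 — 3,1 | c10
#1 — 4,1 | c11 | E
#2 — 4,2 | c12 | N
#3 — 4,3 | c13 | N

path = [(3,1), (4,1), (4,2), (4,3)]
arrival = 13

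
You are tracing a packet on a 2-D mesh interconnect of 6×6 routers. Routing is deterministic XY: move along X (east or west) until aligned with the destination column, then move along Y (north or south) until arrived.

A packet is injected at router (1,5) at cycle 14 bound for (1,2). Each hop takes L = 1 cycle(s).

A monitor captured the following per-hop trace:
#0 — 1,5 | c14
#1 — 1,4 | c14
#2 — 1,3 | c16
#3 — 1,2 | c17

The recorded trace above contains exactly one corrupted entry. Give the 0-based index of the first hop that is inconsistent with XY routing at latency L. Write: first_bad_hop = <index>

[1] (+0,-1) / 0c ⇒ BAD: Δcyc=0≠L

first_bad_hop = 1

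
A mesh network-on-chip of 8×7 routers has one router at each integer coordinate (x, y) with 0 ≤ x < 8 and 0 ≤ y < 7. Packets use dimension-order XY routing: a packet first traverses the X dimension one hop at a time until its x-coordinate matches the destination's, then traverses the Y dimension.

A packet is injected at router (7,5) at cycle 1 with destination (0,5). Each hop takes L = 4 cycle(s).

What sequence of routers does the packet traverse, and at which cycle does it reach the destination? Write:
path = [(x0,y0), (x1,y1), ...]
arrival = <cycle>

  0. router=(7,5) cycle=1 (inject)
  1. router=(6,5) cycle=5 dir=W
  2. router=(5,5) cycle=9 dir=W
  3. router=(4,5) cycle=13 dir=W
  4. router=(3,5) cycle=17 dir=W
  5. router=(2,5) cycle=21 dir=W
  6. router=(1,5) cycle=25 dir=W
  7. router=(0,5) cycle=29 dir=W

path = [(7,5), (6,5), (5,5), (4,5), (3,5), (2,5), (1,5), (0,5)]
arrival = 29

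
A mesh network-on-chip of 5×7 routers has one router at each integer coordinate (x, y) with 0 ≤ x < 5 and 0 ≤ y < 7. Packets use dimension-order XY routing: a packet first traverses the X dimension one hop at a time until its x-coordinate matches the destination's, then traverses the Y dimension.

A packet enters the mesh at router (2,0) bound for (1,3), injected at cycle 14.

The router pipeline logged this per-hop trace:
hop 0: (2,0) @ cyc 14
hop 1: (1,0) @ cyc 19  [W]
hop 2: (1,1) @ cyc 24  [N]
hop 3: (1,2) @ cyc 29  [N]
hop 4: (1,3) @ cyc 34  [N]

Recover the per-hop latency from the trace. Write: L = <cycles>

Between hops 0 and 1 the cycle counter advances 19 − 14 = 5.
One hop costs L cycles, so L = 5.

L = 5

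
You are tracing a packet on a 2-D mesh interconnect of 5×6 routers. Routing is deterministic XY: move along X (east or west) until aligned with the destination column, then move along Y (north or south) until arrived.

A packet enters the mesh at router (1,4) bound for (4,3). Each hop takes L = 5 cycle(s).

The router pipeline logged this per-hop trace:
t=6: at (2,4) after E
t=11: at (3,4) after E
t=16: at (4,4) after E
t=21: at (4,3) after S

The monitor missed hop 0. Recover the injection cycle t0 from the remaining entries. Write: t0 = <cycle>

The first recorded entry is hop 1 at cycle 6.
So t0 = 6 − 1·5 = 1.

t0 = 1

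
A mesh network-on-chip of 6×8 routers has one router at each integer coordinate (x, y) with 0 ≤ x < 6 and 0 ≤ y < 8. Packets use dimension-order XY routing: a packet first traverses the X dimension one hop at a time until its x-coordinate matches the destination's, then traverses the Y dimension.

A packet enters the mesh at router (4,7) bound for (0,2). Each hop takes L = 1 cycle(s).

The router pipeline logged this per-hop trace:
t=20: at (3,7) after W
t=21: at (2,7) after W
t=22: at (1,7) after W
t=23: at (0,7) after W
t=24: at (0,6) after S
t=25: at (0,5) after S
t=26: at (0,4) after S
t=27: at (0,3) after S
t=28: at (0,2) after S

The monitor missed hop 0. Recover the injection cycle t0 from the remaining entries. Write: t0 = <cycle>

The first recorded entry is hop 1 at cycle 20.
Subtract one hop: t0 = 20 − 1 = 19.

t0 = 19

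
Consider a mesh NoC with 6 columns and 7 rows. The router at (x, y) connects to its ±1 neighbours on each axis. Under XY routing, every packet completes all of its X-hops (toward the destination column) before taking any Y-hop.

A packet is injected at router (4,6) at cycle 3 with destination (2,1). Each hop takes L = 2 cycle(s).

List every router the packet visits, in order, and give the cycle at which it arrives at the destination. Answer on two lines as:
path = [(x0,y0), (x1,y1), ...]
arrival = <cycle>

#0 — 4,6 | c3
#1 — 3,6 | c5 | W
#2 — 2,6 | c7 | W
#3 — 2,5 | c9 | S
#4 — 2,4 | c11 | S
#5 — 2,3 | c13 | S
#6 — 2,2 | c15 | S
#7 — 2,1 | c17 | S

path = [(4,6), (3,6), (2,6), (2,5), (2,4), (2,3), (2,2), (2,1)]
arrival = 17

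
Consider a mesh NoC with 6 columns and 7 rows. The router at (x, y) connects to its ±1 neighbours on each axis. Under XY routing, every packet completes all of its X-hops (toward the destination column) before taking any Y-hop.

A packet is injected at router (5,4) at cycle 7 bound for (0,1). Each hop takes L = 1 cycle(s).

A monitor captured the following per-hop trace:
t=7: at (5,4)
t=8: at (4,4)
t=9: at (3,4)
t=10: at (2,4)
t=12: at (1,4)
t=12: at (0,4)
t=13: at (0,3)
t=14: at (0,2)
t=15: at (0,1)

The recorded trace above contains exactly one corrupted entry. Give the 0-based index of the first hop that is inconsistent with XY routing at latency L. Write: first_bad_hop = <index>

first_bad_hop = 4

[1] (-1,+0) / 1c ⇒ ok
[2] (-1,+0) / 1c ⇒ ok
[3] (-1,+0) / 1c ⇒ ok
[4] (-1,+0) / 2c ⇒ BAD: Δcyc=2≠L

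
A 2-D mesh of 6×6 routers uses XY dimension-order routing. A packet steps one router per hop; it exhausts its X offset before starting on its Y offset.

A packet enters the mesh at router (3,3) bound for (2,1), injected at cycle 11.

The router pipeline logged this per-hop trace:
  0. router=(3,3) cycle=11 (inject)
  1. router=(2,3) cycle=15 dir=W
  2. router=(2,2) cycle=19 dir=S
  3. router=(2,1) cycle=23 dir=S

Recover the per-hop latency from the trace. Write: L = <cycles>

cyc[1] − cyc[0] = 15 − 11 = 4.
Each hop adds L, hence L = 4.

L = 4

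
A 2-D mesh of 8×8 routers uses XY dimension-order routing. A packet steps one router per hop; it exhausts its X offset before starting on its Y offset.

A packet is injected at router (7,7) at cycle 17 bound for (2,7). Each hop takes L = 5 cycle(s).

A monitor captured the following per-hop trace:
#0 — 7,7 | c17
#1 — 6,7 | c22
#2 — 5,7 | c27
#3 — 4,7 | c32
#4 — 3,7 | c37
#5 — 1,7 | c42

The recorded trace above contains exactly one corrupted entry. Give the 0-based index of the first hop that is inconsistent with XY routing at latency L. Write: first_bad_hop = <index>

check 1→ d=(-1,0) cyc+5: ok
check 2→ d=(-1,0) cyc+5: ok
check 3→ d=(-1,0) cyc+5: ok
check 4→ d=(-1,0) cyc+5: ok
check 5→ d=(-2,0) cyc+5: BAD: non-unit step

first_bad_hop = 5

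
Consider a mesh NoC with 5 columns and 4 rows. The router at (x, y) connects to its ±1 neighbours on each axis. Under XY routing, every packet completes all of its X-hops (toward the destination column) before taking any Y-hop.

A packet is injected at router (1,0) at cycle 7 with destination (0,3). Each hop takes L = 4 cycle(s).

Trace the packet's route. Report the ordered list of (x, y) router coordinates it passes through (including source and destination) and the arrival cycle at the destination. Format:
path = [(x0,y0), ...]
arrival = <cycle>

path = [(1,0), (0,0), (0,1), (0,2), (0,3)]
arrival = 23

src (1,0)  cyc=7
W→(0,0)  cyc=11
N→(0,1)  cyc=15
N→(0,2)  cyc=19
N→(0,3)  cyc=23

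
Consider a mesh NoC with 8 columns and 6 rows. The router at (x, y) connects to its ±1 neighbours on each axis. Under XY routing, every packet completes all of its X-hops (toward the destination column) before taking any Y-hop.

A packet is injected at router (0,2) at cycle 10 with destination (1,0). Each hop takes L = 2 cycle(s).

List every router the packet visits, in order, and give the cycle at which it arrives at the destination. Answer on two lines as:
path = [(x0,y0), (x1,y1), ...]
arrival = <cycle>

path = [(0,2), (1,2), (1,1), (1,0)]
arrival = 16

t=10: at (0,2)
t=12: at (1,2) after E
t=14: at (1,1) after S
t=16: at (1,0) after S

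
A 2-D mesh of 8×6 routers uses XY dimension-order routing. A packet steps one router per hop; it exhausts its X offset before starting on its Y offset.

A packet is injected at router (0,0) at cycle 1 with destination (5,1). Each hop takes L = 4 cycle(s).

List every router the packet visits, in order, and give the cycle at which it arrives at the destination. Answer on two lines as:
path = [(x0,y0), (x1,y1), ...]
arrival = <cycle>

path = [(0,0), (1,0), (2,0), (3,0), (4,0), (5,0), (5,1)]
arrival = 25

#0 — 0,0 | c1
#1 — 1,0 | c5 | E
#2 — 2,0 | c9 | E
#3 — 3,0 | c13 | E
#4 — 4,0 | c17 | E
#5 — 5,0 | c21 | E
#6 — 5,1 | c25 | N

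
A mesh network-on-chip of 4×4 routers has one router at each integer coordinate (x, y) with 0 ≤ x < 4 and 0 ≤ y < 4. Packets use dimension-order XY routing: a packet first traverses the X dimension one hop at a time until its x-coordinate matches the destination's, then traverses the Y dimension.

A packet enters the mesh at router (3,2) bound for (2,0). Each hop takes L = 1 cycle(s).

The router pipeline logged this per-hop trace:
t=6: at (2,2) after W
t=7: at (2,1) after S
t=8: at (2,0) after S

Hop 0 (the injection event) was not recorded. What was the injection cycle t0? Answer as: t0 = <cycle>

t0 = 5

At hop 1 the cycle is 6; in general cyc_k = t0 + kL.
t0 = cyc[1] − L = 6 − 1 = 5.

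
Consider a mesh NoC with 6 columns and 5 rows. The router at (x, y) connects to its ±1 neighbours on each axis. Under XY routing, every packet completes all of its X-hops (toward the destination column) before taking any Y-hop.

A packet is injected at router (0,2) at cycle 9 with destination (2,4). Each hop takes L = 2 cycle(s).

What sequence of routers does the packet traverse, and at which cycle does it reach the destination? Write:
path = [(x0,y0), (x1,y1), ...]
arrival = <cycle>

#0 — 0,2 | c9
#1 — 1,2 | c11 | E
#2 — 2,2 | c13 | E
#3 — 2,3 | c15 | N
#4 — 2,4 | c17 | N

path = [(0,2), (1,2), (2,2), (2,3), (2,4)]
arrival = 17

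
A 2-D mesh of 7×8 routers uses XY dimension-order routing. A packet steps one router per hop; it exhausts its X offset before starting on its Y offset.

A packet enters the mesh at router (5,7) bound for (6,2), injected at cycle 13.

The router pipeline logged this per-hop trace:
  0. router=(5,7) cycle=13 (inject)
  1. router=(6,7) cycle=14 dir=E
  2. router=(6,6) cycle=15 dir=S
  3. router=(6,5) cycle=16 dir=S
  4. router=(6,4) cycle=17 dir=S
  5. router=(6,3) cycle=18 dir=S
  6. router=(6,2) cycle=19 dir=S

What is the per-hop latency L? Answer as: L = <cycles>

Δcyc across hop 0→1: 14 − 13 = 1.
Per-hop latency L = Δcyc = 1.

L = 1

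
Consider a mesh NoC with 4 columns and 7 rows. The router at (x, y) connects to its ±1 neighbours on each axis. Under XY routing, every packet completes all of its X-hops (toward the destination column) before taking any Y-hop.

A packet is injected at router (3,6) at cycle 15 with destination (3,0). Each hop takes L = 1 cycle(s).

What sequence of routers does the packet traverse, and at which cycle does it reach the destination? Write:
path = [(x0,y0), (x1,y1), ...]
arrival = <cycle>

path = [(3,6), (3,5), (3,4), (3,3), (3,2), (3,1), (3,0)]
arrival = 21

src (3,6)  cyc=15
S→(3,5)  cyc=16
S→(3,4)  cyc=17
S→(3,3)  cyc=18
S→(3,2)  cyc=19
S→(3,1)  cyc=20
S→(3,0)  cyc=21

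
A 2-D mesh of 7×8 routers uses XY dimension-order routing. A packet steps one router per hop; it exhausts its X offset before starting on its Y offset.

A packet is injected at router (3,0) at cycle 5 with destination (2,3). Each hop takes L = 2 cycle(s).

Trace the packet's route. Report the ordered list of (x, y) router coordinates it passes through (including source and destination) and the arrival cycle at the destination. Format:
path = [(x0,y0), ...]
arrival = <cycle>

path = [(3,0), (2,0), (2,1), (2,2), (2,3)]
arrival = 13

hop 0: (3,0) @ cyc 5
hop 1: (2,0) @ cyc 7  [W]
hop 2: (2,1) @ cyc 9  [N]
hop 3: (2,2) @ cyc 11  [N]
hop 4: (2,3) @ cyc 13  [N]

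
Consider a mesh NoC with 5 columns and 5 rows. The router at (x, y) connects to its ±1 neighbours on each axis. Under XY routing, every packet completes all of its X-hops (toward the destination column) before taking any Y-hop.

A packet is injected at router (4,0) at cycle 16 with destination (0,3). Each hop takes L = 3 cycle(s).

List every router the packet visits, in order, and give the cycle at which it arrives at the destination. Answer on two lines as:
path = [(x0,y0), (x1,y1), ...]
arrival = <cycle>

[0] x=4 y=0 t=16
[1] x=3 y=0 t=19 →W
[2] x=2 y=0 t=22 →W
[3] x=1 y=0 t=25 →W
[4] x=0 y=0 t=28 →W
[5] x=0 y=1 t=31 →N
[6] x=0 y=2 t=34 →N
[7] x=0 y=3 t=37 →N

path = [(4,0), (3,0), (2,0), (1,0), (0,0), (0,1), (0,2), (0,3)]
arrival = 37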